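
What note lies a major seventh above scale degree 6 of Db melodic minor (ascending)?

Scale degree 6 of Db melodic minor (ascending) is Bb.
A major seventh (11 semitones) above Bb lands on the letter A, giving A.

A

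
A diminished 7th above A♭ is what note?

Gbb

A up a major seventh is G#, so the target letter is G.
From Ab, a diminished seventh is 9 semitones up: Gbb.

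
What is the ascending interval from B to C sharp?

Counting letters B–C gives a second.
B→C# = 2 semitones, exactly the major second.

major second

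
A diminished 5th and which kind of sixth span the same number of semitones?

doubly diminished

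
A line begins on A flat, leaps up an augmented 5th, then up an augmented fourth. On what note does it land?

An augmented fifth up from Ab is E (letter E, 8 semitones up).
An augmented fourth up from E is A# (letter A, 6 semitones up).

A#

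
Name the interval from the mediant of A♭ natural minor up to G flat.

perfect fifth

The mediant of Ab natural minor is Cb.
Cb up to Gb: letters C→G make it a fifth; 7 semitones makes it perfect.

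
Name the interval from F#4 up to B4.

The letter names run F→B, a span of 3 letter steps, so the interval is some kind of fourth.
F# to B is 5 semitones. A perfect fourth is 5, so 5 makes it perfect.

perfect fourth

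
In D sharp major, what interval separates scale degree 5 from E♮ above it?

diminished fifth

Scale degree 5 of D# major is A#.
A# up to E: letters A→E make it a fifth; 6 semitones makes it diminished.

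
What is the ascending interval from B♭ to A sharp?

augmented seventh

The letter names run B→A, a span of 6 letter steps, so the interval is some kind of seventh.
Bb to A# is 12 semitones. A major seventh is 11, so 12 makes it augmented.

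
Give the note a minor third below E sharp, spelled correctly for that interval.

C##

A third below E lands on the letter C.
A minor third spans 3 semitones, so E# moves to pitch class 2. On the letter C that is C##.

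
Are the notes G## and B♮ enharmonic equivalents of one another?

No

Two spellings are enharmonically equivalent only if they share a pitch class.
Here G## → 9, B → 11; 9 ≠ 11, so they are not.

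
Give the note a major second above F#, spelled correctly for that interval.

G#

F up a major second is G, so the target letter is G.
From F#, a major second is 2 semitones up: G#.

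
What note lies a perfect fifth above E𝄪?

B##

A fifth above E lands on the letter B.
A perfect fifth spans 7 semitones, so E## moves to pitch class 1. On the letter B that is B##.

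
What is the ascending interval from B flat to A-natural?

major seventh

The letter names run B→A, a span of 6 letter steps, so the interval is some kind of seventh.
Bb to A is 11 semitones. A major seventh is 11, so 11 makes it major.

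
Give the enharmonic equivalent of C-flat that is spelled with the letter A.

A##

Plain A sits 2 semitones below Cb, so on the letter A the same pitch needs a double sharp: A##.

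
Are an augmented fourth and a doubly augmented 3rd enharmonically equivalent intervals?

An augmented fourth spans 6 semitones; a doubly augmented third spans 6.
They are enharmonically equivalent.

Yes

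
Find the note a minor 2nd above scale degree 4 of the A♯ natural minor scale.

Scale degree 4 of A# natural minor is D#.
A minor second (1 semitone) above D# lands on the letter E, giving E.

E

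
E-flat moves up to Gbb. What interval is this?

Counting letters E–F–G gives a third.
Eb→Gbb = 2 semitones, 2 narrower than the major third (4), so diminished.

diminished third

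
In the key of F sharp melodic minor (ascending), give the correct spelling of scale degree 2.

G#

Degree 2 takes the letter 1 step above F, which is G.
In melodic minor (ascending), degree 2 sits 2 semitones above the tonic. F# + 2 semitones is pitch class 8, spelled on G as G#.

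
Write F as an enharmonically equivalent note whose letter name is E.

E#

F is pitch class 5. The letter E alone is pitch class 4.
To reach pitch class 5 from E requires an offset of +1 semitone, i.e. sharp: E#.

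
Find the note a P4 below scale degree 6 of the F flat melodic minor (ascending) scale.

Scale degree 6 of Fb melodic minor (ascending) is Db.
A perfect fourth (5 semitones) below Db lands on the letter A, giving Ab.

Ab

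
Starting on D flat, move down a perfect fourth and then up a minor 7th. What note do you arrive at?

Gb

A perfect fourth down from Db is Ab (letter A, 5 semitones down).
A minor seventh up from Ab is Gb (letter G, 10 semitones up).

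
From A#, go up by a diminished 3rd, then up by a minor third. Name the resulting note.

Eb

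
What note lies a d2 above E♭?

A second above E lands on the letter F.
A diminished second spans 0 semitones, so Eb moves to pitch class 3. On the letter F that is Fbb.

Fbb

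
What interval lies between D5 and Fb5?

The letter names run D→F, a span of 2 letter steps, so the interval is some kind of third.
D to Fb is 2 semitones. A major third is 4, so 2 makes it diminished.

diminished third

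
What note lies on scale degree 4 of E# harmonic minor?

A#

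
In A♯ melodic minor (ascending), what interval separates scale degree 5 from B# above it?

perfect fifth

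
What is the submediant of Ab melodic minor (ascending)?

The Ab melodic minor (ascending) scale runs Ab Bb Cb Db Eb F G.
Degree 6 is F.

F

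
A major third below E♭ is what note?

A third below E lands on the letter C.
A major third spans 4 semitones, so Eb moves to pitch class 11. On the letter C that is Cb.

Cb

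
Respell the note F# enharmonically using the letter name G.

Gb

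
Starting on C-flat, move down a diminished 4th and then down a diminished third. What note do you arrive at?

A diminished fourth down from Cb is G (letter G, 4 semitones down).
A diminished third down from G is E# (letter E, 2 semitones down).

E#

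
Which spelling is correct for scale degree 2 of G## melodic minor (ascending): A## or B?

A##

Each scale degree takes a distinct letter name. Degree 2 of a scale on G must use the letter A.
A## and B are enharmonically the same pitch, but only A## uses the letter A, so it is the correct spelling here.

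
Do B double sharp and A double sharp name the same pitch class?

B## is pitch class 1; A## is pitch class 11.
The pitch classes differ (1 vs. 11), so they are not enharmonic equivalents.

No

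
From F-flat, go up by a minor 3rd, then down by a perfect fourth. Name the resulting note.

A minor third up from Fb is Abb (letter A, 3 semitones up).
A perfect fourth down from Abb is Ebb (letter E, 5 semitones down).

Ebb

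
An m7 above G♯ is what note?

A seventh above G lands on the letter F.
A minor seventh spans 10 semitones, so G# moves to pitch class 6. On the letter F that is F#.

F#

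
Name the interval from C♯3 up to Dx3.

The letter names run C→D, a span of 1 letter step, so the interval is some kind of second.
C# to D## is 3 semitones. A major second is 2, so 3 makes it augmented.

augmented second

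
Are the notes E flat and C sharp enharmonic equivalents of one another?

No

Two spellings are enharmonically equivalent only if they share a pitch class.
Here Eb → 3, C# → 1; 1 ≠ 3, so they are not.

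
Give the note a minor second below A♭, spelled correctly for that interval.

G

A down a major second is G, so the target letter is G.
From Ab, a minor second is 1 semitone down: G.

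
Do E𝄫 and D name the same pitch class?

Ebb = pitch class 2 and D = pitch class 2 — the same pitch class, so they are enharmonic equivalents.

Yes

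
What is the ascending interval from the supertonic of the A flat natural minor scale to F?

perfect fifth

The supertonic of Ab natural minor is Bb.
Bb up to F: letters B→F make it a fifth; 7 semitones makes it perfect.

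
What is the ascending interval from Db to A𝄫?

Counting letters D–E–F–G–A gives a fifth.
Db→Abb = 6 semitones, 1 narrower than the perfect fifth (7), so diminished.

diminished fifth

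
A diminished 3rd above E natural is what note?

Gb

A third above E lands on the letter G.
A diminished third spans 2 semitones, so E moves to pitch class 6. On the letter G that is Gb.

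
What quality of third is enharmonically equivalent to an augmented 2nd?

An augmented second spans 3 semitones.
A third spanning 3 semitones is minor (the major third is 4).

minor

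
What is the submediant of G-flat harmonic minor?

Ebb

The Gb harmonic minor scale runs Gb Ab Bbb Cb Db Ebb F.
Degree 6 is Ebb.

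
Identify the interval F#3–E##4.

augmented seventh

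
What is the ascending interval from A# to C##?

Counting letters A–B–C gives a third.
A#→C## = 4 semitones, exactly the major third.

major third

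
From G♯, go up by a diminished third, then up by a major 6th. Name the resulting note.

G

A diminished third up from G# is Bb (letter B, 2 semitones up).
A major sixth up from Bb is G (letter G, 9 semitones up).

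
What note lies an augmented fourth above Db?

G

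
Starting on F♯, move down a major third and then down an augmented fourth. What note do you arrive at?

Ab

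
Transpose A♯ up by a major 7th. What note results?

A seventh above A lands on the letter G.
A major seventh spans 11 semitones, so A# moves to pitch class 9. On the letter G that is G##.

G##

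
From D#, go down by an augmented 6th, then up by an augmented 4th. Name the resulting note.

An augmented sixth down from D# is F (letter F, 10 semitones down).
An augmented fourth up from F is B (letter B, 6 semitones up).

B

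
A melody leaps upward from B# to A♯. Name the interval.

Counting letters B–C–D–E–F–G–A gives a seventh.
B#→A# = 10 semitones, 1 narrower than the major seventh (11), so minor.

minor seventh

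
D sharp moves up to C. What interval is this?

diminished seventh

The letter names run D→C, a span of 6 letter steps, so the interval is some kind of seventh.
D# to C is 9 semitones. A major seventh is 11, so 9 makes it diminished.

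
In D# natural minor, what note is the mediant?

F#

The D# natural minor scale runs D# E# F# G# A# B C#.
Degree 3 is F#.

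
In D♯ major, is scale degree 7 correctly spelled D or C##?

Each scale degree takes a distinct letter name. Degree 7 of a scale on D must use the letter C.
C## and D are enharmonically the same pitch, but only C## uses the letter C, so it is the correct spelling here.

C##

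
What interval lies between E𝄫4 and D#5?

doubly augmented seventh

The letter names run E→D, a span of 6 letter steps, so the interval is some kind of seventh.
Ebb to D# is 13 semitones. A major seventh is 11, so 13 makes it doubly augmented.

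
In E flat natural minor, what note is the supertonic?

F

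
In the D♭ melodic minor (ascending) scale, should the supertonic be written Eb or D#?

Each scale degree takes a distinct letter name. Degree 2 of a scale on D must use the letter E.
Eb and D# are enharmonically the same pitch, but only Eb uses the letter E, so it is the correct spelling here.

Eb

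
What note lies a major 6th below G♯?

G down a major sixth is Bb, so the target letter is B.
From G#, a major sixth is 9 semitones down: B.

B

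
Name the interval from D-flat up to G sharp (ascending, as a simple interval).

doubly augmented fourth

Counting letters D–E–F–G gives a fourth.
Db→G# = 7 semitones, 2 wider than the perfect fourth (5), so doubly augmented.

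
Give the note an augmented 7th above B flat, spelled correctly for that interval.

A#

A seventh above B lands on the letter A.
An augmented seventh spans 12 semitones, so Bb moves to pitch class 10. On the letter A that is A#.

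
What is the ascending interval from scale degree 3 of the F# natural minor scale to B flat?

minor second

Scale degree 3 of F# natural minor is A.
A up to Bb: letters A→B make it a second; 1 semitone makes it minor.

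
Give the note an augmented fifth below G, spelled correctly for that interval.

A fifth below G lands on the letter C.
An augmented fifth spans 8 semitones, so G moves to pitch class 11. On the letter C that is Cb.

Cb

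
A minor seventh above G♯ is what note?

F#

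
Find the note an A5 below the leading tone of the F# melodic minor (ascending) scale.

The leading tone of F# melodic minor (ascending) is E#.
An augmented fifth (8 semitones) below E# lands on the letter A, giving A.

A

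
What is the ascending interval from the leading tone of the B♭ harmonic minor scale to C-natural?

minor third

The leading tone of Bb harmonic minor is A.
A up to C: letters A→C make it a third; 3 semitones makes it minor.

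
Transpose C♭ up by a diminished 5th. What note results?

C up a perfect fifth is G, so the target letter is G.
From Cb, a diminished fifth is 6 semitones up: Gbb.

Gbb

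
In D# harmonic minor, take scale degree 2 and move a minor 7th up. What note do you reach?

Scale degree 2 of D# harmonic minor is E#.
A minor seventh (10 semitones) above E# lands on the letter D, giving D#.

D#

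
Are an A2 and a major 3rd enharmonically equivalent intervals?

No

An augmented second spans 3 semitones; a major third spans 4.
The spans differ, so they are not enharmonic equivalents.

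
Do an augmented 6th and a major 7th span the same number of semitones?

An augmented sixth spans 10 semitones; a major seventh spans 11.
The spans differ, so they are not enharmonic equivalents.

No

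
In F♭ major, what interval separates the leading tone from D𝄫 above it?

diminished seventh

The leading tone of Fb major is Eb.
Eb up to Dbb: letters E→D make it a seventh; 9 semitones makes it diminished.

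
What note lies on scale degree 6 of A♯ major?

The A# major scale runs A# B# C## D# E# F## G##.
Degree 6 is F##.

F##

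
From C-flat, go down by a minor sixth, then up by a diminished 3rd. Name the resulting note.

Gbb

A minor sixth down from Cb is Eb (letter E, 8 semitones down).
A diminished third up from Eb is Gbb (letter G, 2 semitones up).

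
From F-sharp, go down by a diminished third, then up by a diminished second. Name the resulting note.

E

A diminished third down from F# is D## (letter D, 2 semitones down).
A diminished second up from D## is E (letter E, 0 semitones up).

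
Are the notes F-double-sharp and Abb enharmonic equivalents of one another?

Yes

F## = pitch class 7 and Abb = pitch class 7 — the same pitch class, so they are enharmonic equivalents.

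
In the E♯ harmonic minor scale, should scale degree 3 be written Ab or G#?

Each scale degree takes a distinct letter name. Degree 3 of a scale on E must use the letter G.
G# and Ab are enharmonically the same pitch, but only G# uses the letter G, so it is the correct spelling here.

G#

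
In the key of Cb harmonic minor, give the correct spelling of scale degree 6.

The Cb harmonic minor scale runs Cb Db Ebb Fb Gb Abb Bb.
Degree 6 is Abb.

Abb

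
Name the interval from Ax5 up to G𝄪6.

minor seventh

The letter names run A→G, a span of 6 letter steps, so the interval is some kind of seventh.
A## to G## is 10 semitones. A major seventh is 11, so 10 makes it minor.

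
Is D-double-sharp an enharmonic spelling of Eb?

D## is pitch class 4; Eb is pitch class 3.
The pitch classes differ (4 vs. 3), so they are not enharmonic equivalents.

No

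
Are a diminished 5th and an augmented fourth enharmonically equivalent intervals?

Yes

A diminished fifth spans 6 semitones; an augmented fourth spans 6.
They are enharmonically equivalent.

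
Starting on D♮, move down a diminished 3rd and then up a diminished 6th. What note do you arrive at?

A diminished third down from D is B# (letter B, 2 semitones down).
A diminished sixth up from B# is G (letter G, 7 semitones up).

G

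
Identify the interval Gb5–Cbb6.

The letter names run G→C, a span of 3 letter steps, so the interval is some kind of fourth.
Gb to Cbb is 4 semitones. A perfect fourth is 5, so 4 makes it diminished.

diminished fourth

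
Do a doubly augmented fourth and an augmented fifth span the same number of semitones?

A doubly augmented fourth spans 7 semitones; an augmented fifth spans 8.
The spans differ, so they are not enharmonic equivalents.

No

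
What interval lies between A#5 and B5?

minor second

Counting letters A–B gives a second.
A#→B = 1 semitone, 1 narrower than the major second (2), so minor.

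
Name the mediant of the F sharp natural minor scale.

The F# natural minor scale runs F# G# A B C# D E.
Degree 3 is A.

A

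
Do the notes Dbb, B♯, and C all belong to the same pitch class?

Dbb = pitch class 0 and B# = pitch class 0 and C = pitch class 0 — the same pitch class, so they are enharmonic equivalents.

Yes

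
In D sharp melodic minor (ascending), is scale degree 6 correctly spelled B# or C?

B#

Each scale degree takes a distinct letter name. Degree 6 of a scale on D must use the letter B.
B# and C are enharmonically the same pitch, but only B# uses the letter B, so it is the correct spelling here.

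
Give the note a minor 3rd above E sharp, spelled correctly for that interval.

E up a major third is G#, so the target letter is G.
From E#, a minor third is 3 semitones up: G#.

G#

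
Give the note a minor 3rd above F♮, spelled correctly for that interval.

A third above F lands on the letter A.
A minor third spans 3 semitones, so F moves to pitch class 8. On the letter A that is Ab.

Ab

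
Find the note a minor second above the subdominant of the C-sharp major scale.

The subdominant of C# major is F#.
A minor second (1 semitone) above F# lands on the letter G, giving G.

G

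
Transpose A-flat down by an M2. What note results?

Gb

A second below A lands on the letter G.
A major second spans 2 semitones, so Ab moves to pitch class 6. On the letter G that is Gb.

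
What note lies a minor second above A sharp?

B

A second above A lands on the letter B.
A minor second spans 1 semitone, so A# moves to pitch class 11. On the letter B that is B.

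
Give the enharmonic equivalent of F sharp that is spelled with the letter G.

Gb

F# is pitch class 6. The letter G alone is pitch class 7.
To reach pitch class 6 from G requires an offset of -1 semitone, i.e. flat: Gb.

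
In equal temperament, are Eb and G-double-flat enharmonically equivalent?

Two spellings are enharmonically equivalent only if they share a pitch class.
Here Eb → 3, Gbb → 5; 3 ≠ 5, so they are not.

No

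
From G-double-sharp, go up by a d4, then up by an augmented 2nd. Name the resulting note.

D##

A diminished fourth up from G## is C# (letter C, 4 semitones up).
An augmented second up from C# is D## (letter D, 3 semitones up).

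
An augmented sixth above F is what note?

D#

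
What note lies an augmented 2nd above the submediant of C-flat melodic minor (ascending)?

B

The submediant of Cb melodic minor (ascending) is Ab.
An augmented second (3 semitones) above Ab lands on the letter B, giving B.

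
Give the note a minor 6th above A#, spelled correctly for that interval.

A sixth above A lands on the letter F.
A minor sixth spans 8 semitones, so A# moves to pitch class 6. On the letter F that is F#.

F#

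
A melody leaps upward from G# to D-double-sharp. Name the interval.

The letter names run G→D, a span of 4 letter steps, so the interval is some kind of fifth.
G# to D## is 8 semitones. A perfect fifth is 7, so 8 makes it augmented.

augmented fifth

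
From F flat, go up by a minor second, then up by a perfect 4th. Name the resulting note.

A minor second up from Fb is Gbb (letter G, 1 semitone up).
A perfect fourth up from Gbb is Cbb (letter C, 5 semitones up).

Cbb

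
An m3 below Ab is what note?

F

A third below A lands on the letter F.
A minor third spans 3 semitones, so Ab moves to pitch class 5. On the letter F that is F.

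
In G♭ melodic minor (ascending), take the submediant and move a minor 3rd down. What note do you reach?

C

The submediant of Gb melodic minor (ascending) is Eb.
A minor third (3 semitones) below Eb lands on the letter C, giving C.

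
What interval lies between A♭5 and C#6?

Counting letters A–B–C gives a third.
Ab→C# = 5 semitones, 1 wider than the major third (4), so augmented.

augmented third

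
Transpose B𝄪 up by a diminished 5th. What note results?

A fifth above B lands on the letter F.
A diminished fifth spans 6 semitones, so B## moves to pitch class 7. On the letter F that is F##.

F##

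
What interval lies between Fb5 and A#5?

Counting letters F–G–A gives a third.
Fb→A# = 6 semitones, 2 wider than the major third (4), so doubly augmented.

doubly augmented third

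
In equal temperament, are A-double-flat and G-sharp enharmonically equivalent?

Abb is pitch class 7; G# is pitch class 8.
The pitch classes differ (7 vs. 8), so they are not enharmonic equivalents.

No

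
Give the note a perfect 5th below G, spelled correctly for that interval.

A fifth below G lands on the letter C.
A perfect fifth spans 7 semitones, so G moves to pitch class 0. On the letter C that is C.

C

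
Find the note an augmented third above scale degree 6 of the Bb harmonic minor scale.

B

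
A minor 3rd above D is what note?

D up a major third is F#, so the target letter is F.
From D, a minor third is 3 semitones up: F.

F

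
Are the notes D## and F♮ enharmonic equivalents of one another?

No

Two spellings are enharmonically equivalent only if they share a pitch class.
Here D## → 4, F → 5; 4 ≠ 5, so they are not.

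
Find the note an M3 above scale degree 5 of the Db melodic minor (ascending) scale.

C

Scale degree 5 of Db melodic minor (ascending) is Ab.
A major third (4 semitones) above Ab lands on the letter C, giving C.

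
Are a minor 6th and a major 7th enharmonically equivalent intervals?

A minor sixth spans 8 semitones; a major seventh spans 11.
The spans differ, so they are not enharmonic equivalents.

No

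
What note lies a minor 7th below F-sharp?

F down a major seventh is Gb, so the target letter is G.
From F#, a minor seventh is 10 semitones down: G#.

G#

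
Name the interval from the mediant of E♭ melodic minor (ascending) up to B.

The mediant of Eb melodic minor (ascending) is Gb.
Gb up to B: letters G→B make it a third; 5 semitones makes it augmented.

augmented third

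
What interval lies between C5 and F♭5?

diminished fourth

The letter names run C→F, a span of 3 letter steps, so the interval is some kind of fourth.
C to Fb is 4 semitones. A perfect fourth is 5, so 4 makes it diminished.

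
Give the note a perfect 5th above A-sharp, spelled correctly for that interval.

A up a perfect fifth is E, so the target letter is E.
From A#, a perfect fifth is 7 semitones up: E#.

E#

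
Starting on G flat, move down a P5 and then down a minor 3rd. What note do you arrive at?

Ab

A perfect fifth down from Gb is Cb (letter C, 7 semitones down).
A minor third down from Cb is Ab (letter A, 3 semitones down).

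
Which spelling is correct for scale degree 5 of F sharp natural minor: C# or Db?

Each scale degree takes a distinct letter name. Degree 5 of a scale on F must use the letter C.
C# and Db are enharmonically the same pitch, but only C# uses the letter C, so it is the correct spelling here.

C#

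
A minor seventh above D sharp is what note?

D up a major seventh is C#, so the target letter is C.
From D#, a minor seventh is 10 semitones up: C#.

C#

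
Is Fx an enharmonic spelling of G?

F## = pitch class 7 and G = pitch class 7 — the same pitch class, so they are enharmonic equivalents.

Yes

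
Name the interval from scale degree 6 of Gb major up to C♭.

minor sixth

Scale degree 6 of Gb major is Eb.
Eb up to Cb: letters E→C make it a sixth; 8 semitones makes it minor.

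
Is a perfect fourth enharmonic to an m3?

No

A perfect fourth spans 5 semitones; a minor third spans 3.
The spans differ, so they are not enharmonic equivalents.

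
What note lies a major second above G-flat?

Ab

A second above G lands on the letter A.
A major second spans 2 semitones, so Gb moves to pitch class 8. On the letter A that is Ab.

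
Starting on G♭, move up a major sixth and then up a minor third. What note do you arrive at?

A major sixth up from Gb is Eb (letter E, 9 semitones up).
A minor third up from Eb is Gb (letter G, 3 semitones up).

Gb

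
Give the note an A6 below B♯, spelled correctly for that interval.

D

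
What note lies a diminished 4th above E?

A fourth above E lands on the letter A.
A diminished fourth spans 4 semitones, so E moves to pitch class 8. On the letter A that is Ab.

Ab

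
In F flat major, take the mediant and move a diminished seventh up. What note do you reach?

The mediant of Fb major is Ab.
A diminished seventh (9 semitones) above Ab lands on the letter G, giving Gbb.

Gbb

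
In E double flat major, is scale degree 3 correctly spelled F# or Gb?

Gb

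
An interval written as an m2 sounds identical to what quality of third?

A minor second spans 1 semitone.
A third spanning 1 semitone is doubly diminished (the major third is 4).

doubly diminished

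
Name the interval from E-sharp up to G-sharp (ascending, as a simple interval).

minor third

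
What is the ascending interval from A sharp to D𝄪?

augmented fourth

The letter names run A→D, a span of 3 letter steps, so the interval is some kind of fourth.
A# to D## is 6 semitones. A perfect fourth is 5, so 6 makes it augmented.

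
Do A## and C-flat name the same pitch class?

A## = pitch class 11 and Cb = pitch class 11 — the same pitch class, so they are enharmonic equivalents.

Yes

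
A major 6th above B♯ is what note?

G##

A sixth above B lands on the letter G.
A major sixth spans 9 semitones, so B# moves to pitch class 9. On the letter G that is G##.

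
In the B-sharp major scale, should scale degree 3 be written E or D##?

Each scale degree takes a distinct letter name. Degree 3 of a scale on B must use the letter D.
D## and E are enharmonically the same pitch, but only D## uses the letter D, so it is the correct spelling here.

D##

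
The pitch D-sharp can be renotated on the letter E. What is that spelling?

D# is pitch class 3. The letter E alone is pitch class 4.
To reach pitch class 3 from E requires an offset of -1 semitone, i.e. flat: Eb.

Eb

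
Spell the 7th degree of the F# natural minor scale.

Degree 7 takes the letter 6 steps above F, which is E.
In natural minor, degree 7 sits 10 semitones above the tonic. F# + 10 semitones is pitch class 4, spelled on E as E.

E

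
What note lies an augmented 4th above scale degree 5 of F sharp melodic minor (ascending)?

F##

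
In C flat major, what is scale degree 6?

Ab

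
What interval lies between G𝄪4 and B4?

diminished third

Counting letters G–A–B gives a third.
G##→B = 2 semitones, 2 narrower than the major third (4), so diminished.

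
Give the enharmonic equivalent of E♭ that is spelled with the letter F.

Plain F sits 2 semitones above Eb, so on the letter F the same pitch needs a double flat: Fbb.

Fbb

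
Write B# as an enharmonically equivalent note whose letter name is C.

C

Plain C sits at the same pitch as B#, so on the letter C the same pitch needs a natural: C.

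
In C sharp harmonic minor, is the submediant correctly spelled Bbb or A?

Each scale degree takes a distinct letter name. Degree 6 of a scale on C must use the letter A.
A and Bbb are enharmonically the same pitch, but only A uses the letter A, so it is the correct spelling here.

A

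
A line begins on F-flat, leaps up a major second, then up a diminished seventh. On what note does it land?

A major second up from Fb is Gb (letter G, 2 semitones up).
A diminished seventh up from Gb is Fbb (letter F, 9 semitones up).

Fbb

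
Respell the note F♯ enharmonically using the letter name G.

Gb

F# is pitch class 6. The letter G alone is pitch class 7.
To reach pitch class 6 from G requires an offset of -1 semitone, i.e. flat: Gb.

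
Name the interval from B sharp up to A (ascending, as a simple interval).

diminished seventh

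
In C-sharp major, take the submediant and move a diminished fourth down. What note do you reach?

E##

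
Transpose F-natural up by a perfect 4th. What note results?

Bb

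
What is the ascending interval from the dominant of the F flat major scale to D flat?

The dominant of Fb major is Cb.
Cb up to Db: letters C→D make it a second; 2 semitones makes it major.

major second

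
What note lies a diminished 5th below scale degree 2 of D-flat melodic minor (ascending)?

Scale degree 2 of Db melodic minor (ascending) is Eb.
A diminished fifth (6 semitones) below Eb lands on the letter A, giving A.

A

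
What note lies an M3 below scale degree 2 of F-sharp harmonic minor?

E

Scale degree 2 of F# harmonic minor is G#.
A major third (4 semitones) below G# lands on the letter E, giving E.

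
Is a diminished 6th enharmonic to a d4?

A diminished sixth spans 7 semitones; a diminished fourth spans 4.
The spans differ, so they are not enharmonic equivalents.

No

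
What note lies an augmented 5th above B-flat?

B up a perfect fifth is F#, so the target letter is F.
From Bb, an augmented fifth is 8 semitones up: F#.

F#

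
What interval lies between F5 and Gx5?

Counting letters F–G gives a second.
F→G## = 4 semitones, 2 wider than the major second (2), so doubly augmented.

doubly augmented second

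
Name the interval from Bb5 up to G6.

major sixth

Counting letters B–C–D–E–F–G gives a sixth.
Bb→G = 9 semitones, exactly the major sixth.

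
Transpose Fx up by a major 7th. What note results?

F up a major seventh is E, so the target letter is E.
From F##, a major seventh is 11 semitones up: E##.

E##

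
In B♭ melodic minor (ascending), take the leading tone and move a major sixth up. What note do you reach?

The leading tone of Bb melodic minor (ascending) is A.
A major sixth (9 semitones) above A lands on the letter F, giving F#.

F#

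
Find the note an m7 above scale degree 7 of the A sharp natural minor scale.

F#

Scale degree 7 of A# natural minor is G#.
A minor seventh (10 semitones) above G# lands on the letter F, giving F#.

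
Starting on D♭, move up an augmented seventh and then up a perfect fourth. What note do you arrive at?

F#

An augmented seventh up from Db is C# (letter C, 12 semitones up).
A perfect fourth up from C# is F# (letter F, 5 semitones up).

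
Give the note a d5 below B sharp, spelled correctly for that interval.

E##

B down a perfect fifth is E, so the target letter is E.
From B#, a diminished fifth is 6 semitones down: E##.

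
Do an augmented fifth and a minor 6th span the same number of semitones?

An augmented fifth spans 8 semitones; a minor sixth spans 8.
They are enharmonically equivalent.

Yes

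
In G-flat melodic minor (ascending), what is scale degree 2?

Degree 2 takes the letter 1 step above G, which is A.
In melodic minor (ascending), degree 2 sits 2 semitones above the tonic. Gb + 2 semitones is pitch class 8, spelled on A as Ab.

Ab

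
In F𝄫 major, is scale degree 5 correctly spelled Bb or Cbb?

Cbb

Each scale degree takes a distinct letter name. Degree 5 of a scale on F must use the letter C.
Cbb and Bb are enharmonically the same pitch, but only Cbb uses the letter C, so it is the correct spelling here.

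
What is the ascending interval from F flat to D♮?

augmented sixth

The letter names run F→D, a span of 5 letter steps, so the interval is some kind of sixth.
Fb to D is 10 semitones. A major sixth is 9, so 10 makes it augmented.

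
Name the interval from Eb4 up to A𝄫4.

Counting letters E–F–G–A gives a fourth.
Eb→Abb = 4 semitones, 1 narrower than the perfect fourth (5), so diminished.

diminished fourth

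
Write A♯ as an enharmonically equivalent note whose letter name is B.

A# is pitch class 10. The letter B alone is pitch class 11.
To reach pitch class 10 from B requires an offset of -1 semitone, i.e. flat: Bb.

Bb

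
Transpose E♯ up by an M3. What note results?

A third above E lands on the letter G.
A major third spans 4 semitones, so E# moves to pitch class 9. On the letter G that is G##.

G##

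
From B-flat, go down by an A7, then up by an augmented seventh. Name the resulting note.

An augmented seventh down from Bb is Cbb (letter C, 12 semitones down).
An augmented seventh up from Cbb is Bb (letter B, 12 semitones up).

Bb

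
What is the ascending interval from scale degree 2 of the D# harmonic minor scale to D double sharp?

major seventh

Scale degree 2 of D# harmonic minor is E#.
E# up to D##: letters E→D make it a seventh; 11 semitones makes it major.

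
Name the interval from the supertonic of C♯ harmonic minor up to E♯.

major second

The supertonic of C# harmonic minor is D#.
D# up to E#: letters D→E make it a second; 2 semitones makes it major.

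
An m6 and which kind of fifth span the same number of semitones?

A minor sixth spans 8 semitones.
A fifth spanning 8 semitones is augmented (the perfect fifth is 7).

augmented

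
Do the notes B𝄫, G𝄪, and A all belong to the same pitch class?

Yes

Bbb = pitch class 9 and G## = pitch class 9 and A = pitch class 9 — the same pitch class, so they are enharmonic equivalents.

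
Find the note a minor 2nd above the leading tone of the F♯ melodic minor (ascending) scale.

F#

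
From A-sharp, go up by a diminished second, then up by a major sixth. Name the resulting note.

G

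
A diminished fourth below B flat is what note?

F#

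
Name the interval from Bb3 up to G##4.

doubly augmented sixth

Counting letters B–C–D–E–F–G gives a sixth.
Bb→G## = 11 semitones, 2 wider than the major sixth (9), so doubly augmented.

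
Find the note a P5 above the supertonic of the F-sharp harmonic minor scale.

The supertonic of F# harmonic minor is G#.
A perfect fifth (7 semitones) above G# lands on the letter D, giving D#.

D#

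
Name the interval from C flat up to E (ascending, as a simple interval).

augmented third

The letter names run C→E, a span of 2 letter steps, so the interval is some kind of third.
Cb to E is 5 semitones. A major third is 4, so 5 makes it augmented.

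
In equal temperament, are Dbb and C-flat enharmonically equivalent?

Two spellings are enharmonically equivalent only if they share a pitch class.
Here Dbb → 0, Cb → 11; 0 ≠ 11, so they are not.

No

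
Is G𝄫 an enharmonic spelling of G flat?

No

Gbb is pitch class 5; Gb is pitch class 6.
The pitch classes differ (5 vs. 6), so they are not enharmonic equivalents.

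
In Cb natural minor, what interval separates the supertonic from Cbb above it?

diminished seventh

The supertonic of Cb natural minor is Db.
Db up to Cbb: letters D→C make it a seventh; 9 semitones makes it diminished.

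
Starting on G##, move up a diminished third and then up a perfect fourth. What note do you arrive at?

E

A diminished third up from G## is B (letter B, 2 semitones up).
A perfect fourth up from B is E (letter E, 5 semitones up).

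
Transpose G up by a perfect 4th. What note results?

C

A fourth above G lands on the letter C.
A perfect fourth spans 5 semitones, so G moves to pitch class 0. On the letter C that is C.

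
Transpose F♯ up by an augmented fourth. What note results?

F up a perfect fourth is Bb, so the target letter is B.
From F#, an augmented fourth is 6 semitones up: B#.

B#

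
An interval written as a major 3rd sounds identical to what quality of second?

A major third spans 4 semitones.
A second spanning 4 semitones is doubly augmented (the major second is 2).

doubly augmented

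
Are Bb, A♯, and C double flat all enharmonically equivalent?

Bb = pitch class 10 and A# = pitch class 10 and Cbb = pitch class 10 — the same pitch class, so they are enharmonic equivalents.

Yes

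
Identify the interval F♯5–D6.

Counting letters F–G–A–B–C–D gives a sixth.
F#→D = 8 semitones, 1 narrower than the major sixth (9), so minor.

minor sixth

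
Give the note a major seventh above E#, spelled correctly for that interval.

D##

E up a major seventh is D#, so the target letter is D.
From E#, a major seventh is 11 semitones up: D##.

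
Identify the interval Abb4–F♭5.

major sixth

Counting letters A–B–C–D–E–F gives a sixth.
Abb→Fb = 9 semitones, exactly the major sixth.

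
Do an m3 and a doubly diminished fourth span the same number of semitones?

A minor third spans 3 semitones; a doubly diminished fourth spans 3.
They are enharmonically equivalent.

Yes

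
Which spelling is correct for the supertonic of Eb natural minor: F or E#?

F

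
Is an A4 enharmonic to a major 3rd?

An augmented fourth spans 6 semitones; a major third spans 4.
The spans differ, so they are not enharmonic equivalents.

No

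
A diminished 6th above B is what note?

Gb

B up a major sixth is G#, so the target letter is G.
From B, a diminished sixth is 7 semitones up: Gb.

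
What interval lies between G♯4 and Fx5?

major seventh

The letter names run G→F, a span of 6 letter steps, so the interval is some kind of seventh.
G# to F## is 11 semitones. A major seventh is 11, so 11 makes it major.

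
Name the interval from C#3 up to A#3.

Counting letters C–D–E–F–G–A gives a sixth.
C#→A# = 9 semitones, exactly the major sixth.

major sixth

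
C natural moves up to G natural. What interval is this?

Counting letters C–D–E–F–G gives a fifth.
C→G = 7 semitones, exactly the perfect fifth.

perfect fifth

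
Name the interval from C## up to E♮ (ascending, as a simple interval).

diminished third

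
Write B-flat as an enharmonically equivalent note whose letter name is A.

A#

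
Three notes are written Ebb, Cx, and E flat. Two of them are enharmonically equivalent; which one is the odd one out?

Eb

In 12-tone equal temperament, enharmonic equivalents share a pitch class. Ebb is pitch class 2; C## is pitch class 2; Eb is pitch class 3.
Ebb and C## share pitch class 2, while Eb is pitch class 3.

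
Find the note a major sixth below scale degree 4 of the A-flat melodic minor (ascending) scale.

Fb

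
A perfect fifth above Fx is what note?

F up a perfect fifth is C, so the target letter is C.
From F##, a perfect fifth is 7 semitones up: C##.

C##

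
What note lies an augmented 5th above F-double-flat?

F up a perfect fifth is C, so the target letter is C.
From Fbb, an augmented fifth is 8 semitones up: Cb.

Cb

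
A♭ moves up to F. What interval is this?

major sixth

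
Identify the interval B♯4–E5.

diminished fourth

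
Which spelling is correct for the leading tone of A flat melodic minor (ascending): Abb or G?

Each scale degree takes a distinct letter name. Degree 7 of a scale on A must use the letter G.
G and Abb are enharmonically the same pitch, but only G uses the letter G, so it is the correct spelling here.

G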